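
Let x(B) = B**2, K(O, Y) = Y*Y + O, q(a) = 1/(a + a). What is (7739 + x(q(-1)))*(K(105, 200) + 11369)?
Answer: 796740309/2 ≈ 3.9837e+8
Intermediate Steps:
q(a) = 1/(2*a)
K(O, Y) = O + Y**2 (K(O, Y) = Y**2 + O = O + Y**2)
(7739 + x(q(-1)))*(K(105, 200) + 11369) = (7739 + ((1/2)/(-1))**2)*((105 + 200**2) + 11369) = (7739 + ((1/2)*(-1))**2)*((105 + 40000) + 11369) = (7739 + (-1/2)**2)*(40105 + 11369) = (7739 + 1/4)*51474 = (30957/4)*51474 = 796740309/2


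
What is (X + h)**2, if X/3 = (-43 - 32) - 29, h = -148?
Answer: 211600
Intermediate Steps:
X = -312 (X = 3*((-43 - 32) - 29) = 3*(-75 - 29) = 3*(-104) = -312)
(X + h)**2 = (-312 - 148)**2 = (-460)**2 = 211600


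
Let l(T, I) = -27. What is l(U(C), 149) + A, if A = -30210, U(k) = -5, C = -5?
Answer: -30237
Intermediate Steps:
l(U(C), 149) + A = -27 - 30210 = -30237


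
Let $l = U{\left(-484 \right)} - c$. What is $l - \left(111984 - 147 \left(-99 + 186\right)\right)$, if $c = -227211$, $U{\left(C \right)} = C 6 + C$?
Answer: $124628$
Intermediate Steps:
$U{\left(C \right)} = 7 C$ ($U{\left(C \right)} = 6 C + C = 7 C$)
$l = 223823$ ($l = 7 \left(-484\right) - -227211 = -3388 + 227211 = 223823$)
$l - \left(111984 - 147 \left(-99 + 186\right)\right) = 223823 - \left(111984 - 147 \left(-99 + 186\right)\right) = 223823 - \left(111984 - 12789\right) = 223823 - 99195 = 124628$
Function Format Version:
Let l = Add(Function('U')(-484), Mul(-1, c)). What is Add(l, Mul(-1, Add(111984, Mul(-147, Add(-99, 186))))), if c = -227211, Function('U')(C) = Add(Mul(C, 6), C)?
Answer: 124628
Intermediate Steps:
Function('U')(C) = Mul(7, C) (Function('U')(C) = Add(Mul(6, C), C) = Mul(7, C))
l = 223823 (l = Add(Mul(7, -484), Mul(-1, -227211)) = Add(-3388, 227211) = 223823)
Add(l, Mul(-1, Add(111984, Mul(-147, Add(-99, 186))))) = Add(223823, Mul(-1, Add(111984, Mul(-147, Add(-99, 186))))) = Add(223823, Mul(-1, Add(111984, Mul(-147, 87)))) = Add(223823, Mul(-1, Add(111984, -12789))) = Add(223823, Mul(-1, 99195)) = Add(223823, -99195) = 124628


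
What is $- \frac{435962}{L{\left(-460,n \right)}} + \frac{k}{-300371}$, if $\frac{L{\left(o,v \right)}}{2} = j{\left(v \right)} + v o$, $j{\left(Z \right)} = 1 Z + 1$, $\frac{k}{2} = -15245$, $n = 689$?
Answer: $\frac{75117633451}{94992328750} \approx 0.79078$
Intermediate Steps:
$k = -30490$ ($k = 2 \left(-15245\right) = -30490$)
$j{\left(Z \right)} = 1 + Z$ ($j{\left(Z \right)} = Z + 1 = 1 + Z$)
$L{\left(o,v \right)} = 2 + 2 v + 2 o v$ ($L{\left(o,v \right)} = 2 \left(\left(1 + v\right) + v o\right) = 2 \left(\left(1 + v\right) + o v\right) = 2 \left(1 + v + o v\right) = 2 + 2 v + 2 o v$)
$- \frac{435962}{L{\left(-460,n \right)}} + \frac{k}{-300371} = - \frac{435962}{2 + 2 \cdot 689 + 2 \left(-460\right) 689} - \frac{30490}{-300371} = - \frac{435962}{2 + 1378 - 633880} - - \frac{30490}{300371} = - \frac{435962}{-632500} + \frac{30490}{300371} = \left(-435962\right) \left(- \frac{1}{632500}\right) + \frac{30490}{300371} = \frac{217981}{316250} + \frac{30490}{300371} = \frac{75117633451}{94992328750}$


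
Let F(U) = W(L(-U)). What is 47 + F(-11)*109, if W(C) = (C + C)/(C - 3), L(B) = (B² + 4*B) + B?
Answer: 46499/173 ≈ 268.78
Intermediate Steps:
L(B) = B² + 5*B
W(C) = 2*C/(-3 + C) (W(C) = (2*C)/(-3 + C) = 2*C/(-3 + C))
F(U) = -2*U*(5 - U)/(-3 - U*(5 - U)) (F(U) = 2*((-U)*(5 - U))/(-3 + (-U)*(5 - U)) = 2*(-U*(5 - U))/(-3 - U*(5 - U)) = -2*U*(5 - U)/(-3 - U*(5 - U)))
47 + F(-11)*109 = 47 + (2*(-11)*(-5 - 11)/(-3 - 11*(-5 - 11)))*109 = 47 + (2*(-11)*(-16)/(-3 - 11*(-16)))*109 = 47 + (2*(-11)*(-16)/(-3 + 176))*109 = 47 + (2*(-11)*(-16)/173)*109 = 47 + (2*(-11)*(1/173)*(-16))*109 = 47 + (352/173)*109 = 47 + 38368/173 = 46499/173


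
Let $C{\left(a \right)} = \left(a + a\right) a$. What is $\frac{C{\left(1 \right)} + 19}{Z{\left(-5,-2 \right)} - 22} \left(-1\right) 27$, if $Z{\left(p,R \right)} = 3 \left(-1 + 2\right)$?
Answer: $\frac{567}{19} \approx 29.842$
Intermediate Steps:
$Z{\left(p,R \right)} = 3$ ($Z{\left(p,R \right)} = 3 \cdot 1 = 3$)
$C{\left(a \right)} = 2 a^{2}$ ($C{\left(a \right)} = 2 a a = 2 a^{2}$)
$\frac{C{\left(1 \right)} + 19}{Z{\left(-5,-2 \right)} - 22} \left(-1\right) 27 = \frac{2 \cdot 1^{2} + 19}{3 - 22} \left(-1\right) 27 = \frac{2 \cdot 1 + 19}{-19} \left(-1\right) 27 = \left(2 + 19\right) \left(- \frac{1}{19}\right) \left(-1\right) 27 = 21 \left(- \frac{1}{19}\right) \left(-1\right) 27 = \left(- \frac{21}{19}\right) \left(-1\right) 27 = \frac{21}{19} \cdot 27 = \frac{567}{19}$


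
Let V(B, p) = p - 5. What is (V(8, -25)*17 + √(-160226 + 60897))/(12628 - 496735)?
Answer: 170/161369 - I*√99329/484107 ≈ 0.0010535 - 0.00065102*I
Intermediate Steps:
V(B, p) = -5 + p
(V(8, -25)*17 + √(-160226 + 60897))/(12628 - 496735) = ((-5 - 25)*17 + √(-160226 + 60897))/(12628 - 496735) = (-30*17 + √(-99329))/(-484107) = (-510 + I*√99329)*(-1/484107) = 170/161369 - I*√99329/484107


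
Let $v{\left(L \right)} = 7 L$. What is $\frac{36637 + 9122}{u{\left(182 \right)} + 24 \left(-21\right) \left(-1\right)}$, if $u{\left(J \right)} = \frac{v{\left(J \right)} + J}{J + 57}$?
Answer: $\frac{1562343}{17416} \approx 89.707$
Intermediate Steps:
$u{\left(J \right)} = \frac{8 J}{57 + J}$ ($u{\left(J \right)} = \frac{7 J + J}{J + 57} = \frac{8 J}{57 + J}$)
$\frac{36637 + 9122}{u{\left(182 \right)} + 24 \left(-21\right) \left(-1\right)} = \frac{36637 + 9122}{8 \cdot 182 \frac{1}{57 + 182} + 24 \left(-21\right) \left(-1\right)} = \frac{45759}{8 \cdot 182 \cdot \frac{1}{239} - -504} = \frac{45759}{8 \cdot 182 \cdot \frac{1}{239} + 504} = \frac{45759}{\frac{1456}{239} + 504} = \frac{45759}{\frac{121912}{239}} = 45759 \cdot \frac{239}{121912} = \frac{1562343}{17416}$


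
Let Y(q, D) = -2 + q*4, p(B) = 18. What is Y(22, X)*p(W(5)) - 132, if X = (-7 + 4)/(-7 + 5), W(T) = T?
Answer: 1416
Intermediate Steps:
X = 3/2 (X = -3/(-2) = -3*(-½) = 3/2 ≈ 1.5000)
Y(q, D) = -2 + 4*q
Y(22, X)*p(W(5)) - 132 = (-2 + 4*22)*18 - 132 = (-2 + 88)*18 - 132 = 86*18 - 132 = 1548 - 132 = 1416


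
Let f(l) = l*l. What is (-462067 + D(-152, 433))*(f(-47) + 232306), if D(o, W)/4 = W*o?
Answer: -170100999465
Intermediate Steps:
D(o, W) = 4*W*o (D(o, W) = 4*(W*o) = 4*W*o)
f(l) = l**2
(-462067 + D(-152, 433))*(f(-47) + 232306) = (-462067 + 4*433*(-152))*((-47)**2 + 232306) = (-462067 - 263264)*(2209 + 232306) = -725331*234515 = -170100999465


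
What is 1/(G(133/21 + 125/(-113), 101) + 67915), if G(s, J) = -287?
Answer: 1/67628 ≈ 1.4787e-5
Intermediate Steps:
1/(G(133/21 + 125/(-113), 101) + 67915) = 1/(-287 + 67915) = 1/67628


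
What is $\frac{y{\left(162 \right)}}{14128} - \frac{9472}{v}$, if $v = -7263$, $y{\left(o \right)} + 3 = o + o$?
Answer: $\frac{136151839}{102611664} \approx 1.3269$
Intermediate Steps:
$y{\left(o \right)} = -3 + 2 o$ ($y{\left(o \right)} = -3 + \left(o + o\right) = -3 + 2 o$)
$\frac{y{\left(162 \right)}}{14128} - \frac{9472}{v} = \frac{-3 + 2 \cdot 162}{14128} - \frac{9472}{-7263} = \left(-3 + 324\right) \frac{1}{14128} - - \frac{9472}{7263} = 321 \cdot \frac{1}{14128} + \frac{9472}{7263} = \frac{321}{14128} + \frac{9472}{7263} = \frac{136151839}{102611664}$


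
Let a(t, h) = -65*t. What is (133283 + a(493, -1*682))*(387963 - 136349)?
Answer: 25472898132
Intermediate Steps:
(133283 + a(493, -1*682))*(387963 - 136349) = (133283 - 65*493)*(387963 - 136349) = (133283 - 32045)*251614 = 101238*251614 = 25472898132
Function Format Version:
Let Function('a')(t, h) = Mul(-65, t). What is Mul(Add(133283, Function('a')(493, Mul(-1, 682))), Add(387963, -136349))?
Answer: 25472898132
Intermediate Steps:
Mul(Add(133283, Function('a')(493, Mul(-1, 682))), Add(387963, -136349)) = Mul(Add(133283, Mul(-65, 493)), Add(387963, -136349)) = Mul(Add(133283, -32045), 251614) = Mul(101238, 251614) = 25472898132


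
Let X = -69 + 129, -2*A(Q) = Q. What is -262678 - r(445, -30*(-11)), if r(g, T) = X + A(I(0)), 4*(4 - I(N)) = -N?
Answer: -262736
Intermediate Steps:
I(N) = 4 + N/4 (I(N) = 4 - (-1)*N/4 = 4 + N/4)
A(Q) = -Q/2
X = 60
r(g, T) = 58 (r(g, T) = 60 - (4 + (¼)*0)/2 = 60 - (4 + 0)/2 = 60 - ½*4 = 60 - 2 = 58)
-262678 - r(445, -30*(-11)) = -262678 - 1*58 = -262678 - 58 = -262736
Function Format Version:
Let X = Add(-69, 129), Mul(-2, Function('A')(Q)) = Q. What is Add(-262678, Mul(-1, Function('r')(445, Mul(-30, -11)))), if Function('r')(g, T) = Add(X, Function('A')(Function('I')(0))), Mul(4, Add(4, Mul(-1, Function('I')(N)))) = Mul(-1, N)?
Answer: -262736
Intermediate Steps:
Function('I')(N) = Add(4, Mul(Rational(1, 4), N)) (Function('I')(N) = Add(4, Mul(Rational(-1, 4), Mul(-1, N))) = Add(4, Mul(Rational(1, 4), N)))
Function('A')(Q) = Mul(Rational(-1, 2), Q)
X = 60
Function('r')(g, T) = 58 (Function('r')(g, T) = Add(60, Mul(Rational(-1, 2), Add(4, Mul(Rational(1, 4), 0)))) = Add(60, Mul(Rational(-1, 2), Add(4, 0))) = Add(60, Mul(Rational(-1, 2), 4)) = Add(60, -2) = 58)
Add(-262678, Mul(-1, Function('r')(445, Mul(-30, -11)))) = Add(-262678, Mul(-1, 58)) = Add(-262678, -58) = -262736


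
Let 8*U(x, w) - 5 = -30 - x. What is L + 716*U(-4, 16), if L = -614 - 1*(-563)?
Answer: -3861/2 ≈ -1930.5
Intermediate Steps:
U(x, w) = -25/8 - x/8 (U(x, w) = 5/8 + (-30 - x)/8 = 5/8 + (-15/4 - x/8) = -25/8 - x/8)
L = -51 (L = -614 + 563 = -51)
L + 716*U(-4, 16) = -51 + 716*(-25/8 - 1/8*(-4)) = -51 + 716*(-25/8 + 1/2) = -51 + 716*(-21/8) = -51 - 3759/2 = -3861/2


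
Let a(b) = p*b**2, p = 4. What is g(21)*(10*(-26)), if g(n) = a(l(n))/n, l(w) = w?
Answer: -21840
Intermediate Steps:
a(b) = 4*b**2
g(n) = 4*n (g(n) = (4*n**2)/n = 4*n)
g(21)*(10*(-26)) = (4*21)*(10*(-26)) = 84*(-260) = -21840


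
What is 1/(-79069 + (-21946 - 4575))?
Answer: -1/105590 ≈ -9.4706e-6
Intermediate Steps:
1/(-79069 + (-21946 - 4575)) = 1/(-79069 - 26521) = 1/(-105590) = -1/105590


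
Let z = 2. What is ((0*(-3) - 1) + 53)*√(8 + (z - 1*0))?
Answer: 52*√10 ≈ 164.44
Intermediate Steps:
((0*(-3) - 1) + 53)*√(8 + (z - 1*0)) = ((0*(-3) - 1) + 53)*√(8 + (2 - 1*0)) = ((0 - 1) + 53)*√(8 + (2 + 0)) = (-1 + 53)*√(8 + 2) = 52*√10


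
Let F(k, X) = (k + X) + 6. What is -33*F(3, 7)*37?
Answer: -19536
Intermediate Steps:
F(k, X) = 6 + X + k (F(k, X) = (X + k) + 6 = 6 + X + k)
-33*F(3, 7)*37 = -33*(6 + 7 + 3)*37 = -33*16*37 = -528*37 = -19536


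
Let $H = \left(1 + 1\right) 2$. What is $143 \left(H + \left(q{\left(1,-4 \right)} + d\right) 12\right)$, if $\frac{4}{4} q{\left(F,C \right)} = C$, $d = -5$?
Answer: $-14872$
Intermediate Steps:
$q{\left(F,C \right)} = C$
$H = 4$ ($H = 2 \cdot 2 = 4$)
$143 \left(H + \left(q{\left(1,-4 \right)} + d\right) 12\right) = 143 \left(4 + \left(-4 - 5\right) 12\right) = 143 \left(4 - 108\right) = 143 \left(-104\right) = -14872$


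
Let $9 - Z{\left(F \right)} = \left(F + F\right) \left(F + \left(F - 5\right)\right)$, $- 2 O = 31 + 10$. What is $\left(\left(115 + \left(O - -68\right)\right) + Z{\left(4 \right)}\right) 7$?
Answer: $\frac{2065}{2} \approx 1032.5$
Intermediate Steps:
$O = - \frac{41}{2}$ ($O = - \frac{31 + 10}{2} = \left(- \frac{1}{2}\right) 41 = - \frac{41}{2} \approx -20.5$)
$Z{\left(F \right)} = 9 - 2 F \left(-5 + 2 F\right)$ ($Z{\left(F \right)} = 9 - \left(F + F\right) \left(F + \left(F - 5\right)\right) = 9 - 2 F \left(F + \left(-5 + F\right)\right) = 9 - 2 F \left(-5 + 2 F\right)$)
$\left(\left(115 + \left(O - -68\right)\right) + Z{\left(4 \right)}\right) 7 = \left(\left(115 - - \frac{95}{2}\right) + \left(9 - 4 \cdot 4^{2} + 10 \cdot 4\right)\right) 7 = \left(\left(115 + \left(- \frac{41}{2} + 68\right)\right) + \left(9 - 64 + 40\right)\right) 7 = \left(\left(115 + \frac{95}{2}\right) + \left(9 - 64 + 40\right)\right) 7 = \left(\frac{325}{2} - 15\right) 7 = \frac{295}{2} \cdot 7 = \frac{2065}{2}$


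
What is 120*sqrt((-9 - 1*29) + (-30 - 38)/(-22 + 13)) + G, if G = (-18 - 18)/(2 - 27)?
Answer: 36/25 + 40*I*sqrt(274) ≈ 1.44 + 662.12*I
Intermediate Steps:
G = 36/25 (G = -36/(-25) = -36*(-1/25) = 36/25 ≈ 1.4400)
120*sqrt((-9 - 1*29) + (-30 - 38)/(-22 + 13)) + G = 120*sqrt((-9 - 1*29) + (-30 - 38)/(-22 + 13)) + 36/25 = 120*sqrt((-9 - 29) - 68/(-9)) + 36/25 = 120*sqrt(-38 - 68*(-1/9)) + 36/25 = 120*sqrt(-38 + 68/9) + 36/25 = 120*sqrt(-274/9) + 36/25 = 120*(I*sqrt(274)/3) + 36/25 = 40*I*sqrt(274) + 36/25 = 36/25 + 40*I*sqrt(274)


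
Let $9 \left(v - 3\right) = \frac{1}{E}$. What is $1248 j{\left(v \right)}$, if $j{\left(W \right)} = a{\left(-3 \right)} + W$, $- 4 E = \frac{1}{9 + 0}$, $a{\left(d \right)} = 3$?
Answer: $2496$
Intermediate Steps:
$E = - \frac{1}{36}$ ($E = - \frac{1}{4 \left(9 + 0\right)} = - \frac{1}{4 \cdot 9} = \left(- \frac{1}{4}\right) \frac{1}{9} = - \frac{1}{36} \approx -0.027778$)
$v = -1$ ($v = 3 + \frac{1}{9 \left(- \frac{1}{36}\right)} = 3 + \frac{1}{9} \left(-36\right) = 3 - 4 = -1$)
$j{\left(W \right)} = 3 + W$
$1248 j{\left(v \right)} = 1248 \left(3 - 1\right) = 1248 \cdot 2 = 2496$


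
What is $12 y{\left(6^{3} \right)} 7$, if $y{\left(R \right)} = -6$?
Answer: $-504$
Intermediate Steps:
$12 y{\left(6^{3} \right)} 7 = 12 \left(-6\right) 7 = \left(-72\right) 7 = -504$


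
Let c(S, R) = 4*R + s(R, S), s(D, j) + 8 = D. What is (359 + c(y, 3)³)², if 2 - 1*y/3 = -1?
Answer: 492804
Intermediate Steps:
y = 9 (y = 6 - 3*(-1) = 6 + 3 = 9)
s(D, j) = -8 + D
c(S, R) = -8 + 5*R (c(S, R) = 4*R + (-8 + R) = -8 + 5*R)
(359 + c(y, 3)³)² = (359 + (-8 + 5*3)³)² = (359 + (-8 + 15)³)² = (359 + 7³)² = (359 + 343)² = 702² = 492804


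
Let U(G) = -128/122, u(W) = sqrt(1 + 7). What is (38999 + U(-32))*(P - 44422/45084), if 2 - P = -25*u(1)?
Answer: 54412007875/1375062 + 118943750*sqrt(2)/61 ≈ 2.7971e+6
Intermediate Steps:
u(W) = 2*sqrt(2) (u(W) = sqrt(8) = 2*sqrt(2))
U(G) = -64/61 (U(G) = -128*1/122 = -64/61)
P = 2 + 50*sqrt(2) (P = 2 - (-25)*2*sqrt(2) = 2 - (-50)*sqrt(2) = 2 + 50*sqrt(2) ≈ 72.711)
(38999 + U(-32))*(P - 44422/45084) = (38999 - 64/61)*((2 + 50*sqrt(2)) - 44422/45084) = 2378875*((2 + 50*sqrt(2)) - 44422*1/45084)/61 = 2378875*((2 + 50*sqrt(2)) - 22211/22542)/61 = 2378875*(22873/22542 + 50*sqrt(2))/61 = 54412007875/1375062 + 118943750*sqrt(2)/61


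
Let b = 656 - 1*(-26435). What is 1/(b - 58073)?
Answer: -1/30982 ≈ -3.2277e-5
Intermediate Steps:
b = 27091 (b = 656 + 26435 = 27091)
1/(b - 58073) = 1/(27091 - 58073) = 1/(-30982) = -1/30982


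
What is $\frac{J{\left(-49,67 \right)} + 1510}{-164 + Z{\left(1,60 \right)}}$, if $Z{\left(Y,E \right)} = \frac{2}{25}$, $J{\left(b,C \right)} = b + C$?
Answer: $- \frac{19100}{2049} \approx -9.3216$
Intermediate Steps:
$J{\left(b,C \right)} = C + b$
$Z{\left(Y,E \right)} = \frac{2}{25}$ ($Z{\left(Y,E \right)} = 2 \cdot \frac{1}{25} = \frac{2}{25}$)
$\frac{J{\left(-49,67 \right)} + 1510}{-164 + Z{\left(1,60 \right)}} = \frac{\left(67 - 49\right) + 1510}{-164 + \frac{2}{25}} = \frac{18 + 1510}{- \frac{4098}{25}} = 1528 \left(- \frac{25}{4098}\right) = - \frac{19100}{2049}$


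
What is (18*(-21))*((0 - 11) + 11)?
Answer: 0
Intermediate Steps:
(18*(-21))*((0 - 11) + 11) = -378*(-11 + 11) = -378*0 = 0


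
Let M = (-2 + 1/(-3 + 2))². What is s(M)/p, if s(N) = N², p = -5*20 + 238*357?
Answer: 81/84866 ≈ 0.00095445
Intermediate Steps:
p = 84866 (p = -100 + 84966 = 84866)
M = 9 (M = (-2 + 1/(-1))² = (-2 - 1)² = (-3)² = 9)
s(M)/p = 9²/84866 = 81*(1/84866) = 81/84866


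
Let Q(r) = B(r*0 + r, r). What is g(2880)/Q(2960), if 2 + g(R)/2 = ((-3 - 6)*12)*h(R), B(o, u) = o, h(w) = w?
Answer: -155521/740 ≈ -210.16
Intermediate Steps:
g(R) = -4 - 216*R (g(R) = -4 + 2*(((-3 - 6)*12)*R) = -4 + 2*((-9*12)*R) = -4 + 2*(-108*R) = -4 - 216*R)
Q(r) = r (Q(r) = r*0 + r = 0 + r = r)
g(2880)/Q(2960) = (-4 - 216*2880)/2960 = (-4 - 622080)*(1/2960) = -622084*1/2960 = -155521/740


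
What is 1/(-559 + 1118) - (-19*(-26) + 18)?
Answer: -286207/559 ≈ -512.00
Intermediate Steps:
1/(-559 + 1118) - (-19*(-26) + 18) = 1/559 - (494 + 18) = 1/559 - 1*512 = 1/559 - 512 = -286207/559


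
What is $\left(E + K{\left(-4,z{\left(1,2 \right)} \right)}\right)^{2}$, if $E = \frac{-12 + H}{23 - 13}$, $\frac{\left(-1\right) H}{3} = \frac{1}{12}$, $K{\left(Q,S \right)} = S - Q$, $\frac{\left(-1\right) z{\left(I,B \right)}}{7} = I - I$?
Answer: $\frac{12321}{1600} \approx 7.7006$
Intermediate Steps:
$z{\left(I,B \right)} = 0$ ($z{\left(I,B \right)} = - 7 \left(I - I\right) = \left(-7\right) 0 = 0$)
$H = - \frac{1}{4}$ ($H = - \frac{3}{12} = \left(-3\right) \frac{1}{12} = - \frac{1}{4} \approx -0.25$)
$E = - \frac{49}{40}$ ($E = \frac{-12 - \frac{1}{4}}{23 - 13} = - \frac{49}{4 \cdot 10} = \left(- \frac{49}{4}\right) \frac{1}{10} = - \frac{49}{40} \approx -1.225$)
$\left(E + K{\left(-4,z{\left(1,2 \right)} \right)}\right)^{2} = \left(- \frac{49}{40} + \left(0 - -4\right)\right)^{2} = \left(- \frac{49}{40} + \left(0 + 4\right)\right)^{2} = \left(- \frac{49}{40} + 4\right)^{2} = \left(\frac{111}{40}\right)^{2} = \frac{12321}{1600}$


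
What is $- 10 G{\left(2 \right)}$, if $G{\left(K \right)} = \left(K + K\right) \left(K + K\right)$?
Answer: $-160$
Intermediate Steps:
$G{\left(K \right)} = 4 K^{2}$ ($G{\left(K \right)} = 2 K 2 K = 4 K^{2}$)
$- 10 G{\left(2 \right)} = - 10 \cdot 4 \cdot 2^{2} = - 10 \cdot 4 \cdot 4 = \left(-10\right) 16 = -160$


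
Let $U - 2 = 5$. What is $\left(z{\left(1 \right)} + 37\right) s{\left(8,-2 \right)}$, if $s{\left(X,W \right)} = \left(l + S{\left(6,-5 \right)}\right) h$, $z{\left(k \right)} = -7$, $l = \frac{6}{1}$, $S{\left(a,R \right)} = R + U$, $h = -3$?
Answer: $-720$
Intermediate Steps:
$U = 7$ ($U = 2 + 5 = 7$)
$S{\left(a,R \right)} = 7 + R$ ($S{\left(a,R \right)} = R + 7 = 7 + R$)
$l = 6$ ($l = 6 \cdot 1 = 6$)
$s{\left(X,W \right)} = -24$ ($s{\left(X,W \right)} = \left(6 + \left(7 - 5\right)\right) \left(-3\right) = \left(6 + 2\right) \left(-3\right) = 8 \left(-3\right) = -24$)
$\left(z{\left(1 \right)} + 37\right) s{\left(8,-2 \right)} = \left(-7 + 37\right) \left(-24\right) = 30 \left(-24\right) = -720$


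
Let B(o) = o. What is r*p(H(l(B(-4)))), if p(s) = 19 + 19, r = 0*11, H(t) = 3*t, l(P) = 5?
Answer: 0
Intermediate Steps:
r = 0
p(s) = 38
r*p(H(l(B(-4)))) = 0*38 = 0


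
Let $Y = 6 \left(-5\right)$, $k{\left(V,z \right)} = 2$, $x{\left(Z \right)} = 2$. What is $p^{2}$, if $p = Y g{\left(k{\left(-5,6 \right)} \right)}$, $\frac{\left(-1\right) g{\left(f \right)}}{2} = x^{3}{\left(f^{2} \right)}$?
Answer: $230400$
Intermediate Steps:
$g{\left(f \right)} = -16$ ($g{\left(f \right)} = - 2 \cdot 2^{3} = \left(-2\right) 8 = -16$)
$Y = -30$
$p = 480$ ($p = \left(-30\right) \left(-16\right) = 480$)
$p^{2} = 480^{2} = 230400$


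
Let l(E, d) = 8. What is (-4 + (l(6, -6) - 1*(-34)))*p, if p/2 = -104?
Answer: -7904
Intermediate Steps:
p = -208 (p = 2*(-104) = -208)
(-4 + (l(6, -6) - 1*(-34)))*p = (-4 + (8 - 1*(-34)))*(-208) = (-4 + (8 + 34))*(-208) = (-4 + 42)*(-208) = 38*(-208) = -7904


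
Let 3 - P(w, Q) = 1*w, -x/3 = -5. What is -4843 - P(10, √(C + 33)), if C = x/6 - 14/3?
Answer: -4836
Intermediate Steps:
x = 15 (x = -3*(-5) = 15)
C = -13/6 (C = 15/6 - 14/3 = 15*(⅙) - 14*⅓ = 5/2 - 14/3 = -13/6 ≈ -2.1667)
P(w, Q) = 3 - w
-4843 - P(10, √(C + 33)) = -4843 - (3 - 1*10) = -4843 - (3 - 10) = -4843 - 1*(-7) = -4843 + 7 = -4836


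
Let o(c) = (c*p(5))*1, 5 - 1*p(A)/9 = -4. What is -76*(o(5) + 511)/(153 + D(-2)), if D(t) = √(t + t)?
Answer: -10651248/23413 + 139232*I/23413 ≈ -454.93 + 5.9468*I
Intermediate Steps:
D(t) = √2*√t (D(t) = √(2*t) = √2*√t)
p(A) = 81 (p(A) = 45 - 9*(-4) = 45 + 36 = 81)
o(c) = 81*c (o(c) = (c*81)*1 = (81*c)*1 = 81*c)
-76*(o(5) + 511)/(153 + D(-2)) = -76*(81*5 + 511)/(153 + √2*√(-2)) = -76*(405 + 511)/(153 + √2*(I*√2)) = -69616/(153 + 2*I) = -69616*(153 - 2*I)/23413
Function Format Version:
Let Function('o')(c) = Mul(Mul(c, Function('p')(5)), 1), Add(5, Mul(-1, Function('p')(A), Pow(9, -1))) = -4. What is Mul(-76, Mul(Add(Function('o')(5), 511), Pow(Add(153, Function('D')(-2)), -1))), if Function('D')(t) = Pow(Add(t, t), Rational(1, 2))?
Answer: Add(Rational(-10651248, 23413), Mul(Rational(139232, 23413), I)) ≈ Add(-454.93, Mul(5.9468, I))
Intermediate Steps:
Function('D')(t) = Mul(Pow(2, Rational(1, 2)), Pow(t, Rational(1, 2))) (Function('D')(t) = Pow(Mul(2, t), Rational(1, 2)) = Mul(Pow(2, Rational(1, 2)), Pow(t, Rational(1, 2))))
Function('p')(A) = 81 (Function('p')(A) = Add(45, Mul(-9, -4)) = Add(45, 36) = 81)
Function('o')(c) = Mul(81, c) (Function('o')(c) = Mul(Mul(c, 81), 1) = Mul(Mul(81, c), 1) = Mul(81, c))
Mul(-76, Mul(Add(Function('o')(5), 511), Pow(Add(153, Function('D')(-2)), -1))) = Mul(-76, Mul(Add(Mul(81, 5), 511), Pow(Add(153, Mul(Pow(2, Rational(1, 2)), Pow(-2, Rational(1, 2)))), -1))) = Mul(-76, Mul(Add(405, 511), Pow(Add(153, Mul(Pow(2, Rational(1, 2)), Mul(I, Pow(2, Rational(1, 2))))), -1))) = Mul(-76, Mul(916, Pow(Add(153, Mul(2, I)), -1))) = Mul(-76, Mul(916, Mul(Rational(1, 23413), Add(153, Mul(-2, I))))) = Mul(-76, Mul(Rational(916, 23413), Add(153, Mul(-2, I)))) = Mul(Rational(-69616, 23413), Add(153, Mul(-2, I)))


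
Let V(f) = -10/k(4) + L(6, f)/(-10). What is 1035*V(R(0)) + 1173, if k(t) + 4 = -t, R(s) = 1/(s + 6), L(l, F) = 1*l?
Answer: 7383/4 ≈ 1845.8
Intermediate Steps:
L(l, F) = l
R(s) = 1/(6 + s)
k(t) = -4 - t
V(f) = 13/20 (V(f) = -10/(-4 - 1*4) + 6/(-10) = -10/(-4 - 4) + 6*(-⅒) = -10/(-8) - ⅗ = -10*(-⅛) - ⅗ = 5/4 - ⅗ = 13/20)
1035*V(R(0)) + 1173 = 1035*(13/20) + 1173 = 2691/4 + 1173 = 7383/4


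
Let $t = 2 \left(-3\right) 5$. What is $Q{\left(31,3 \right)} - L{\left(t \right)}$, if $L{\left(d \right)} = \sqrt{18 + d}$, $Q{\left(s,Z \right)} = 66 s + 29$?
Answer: $2075 - 2 i \sqrt{3} \approx 2075.0 - 3.4641 i$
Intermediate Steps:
$Q{\left(s,Z \right)} = 29 + 66 s$
$t = -30$ ($t = \left(-6\right) 5 = -30$)
$Q{\left(31,3 \right)} - L{\left(t \right)} = \left(29 + 66 \cdot 31\right) - \sqrt{18 - 30} = \left(29 + 2046\right) - \sqrt{-12} = 2075 - 2 i \sqrt{3}$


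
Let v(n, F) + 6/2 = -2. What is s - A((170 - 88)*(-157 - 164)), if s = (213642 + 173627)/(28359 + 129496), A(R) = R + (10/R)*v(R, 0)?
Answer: 54689828479844/2077529655 ≈ 26324.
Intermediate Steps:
v(n, F) = -5 (v(n, F) = -3 - 2 = -5)
A(R) = R - 50/R (A(R) = R + (10/R)*(-5) = R - 50/R)
s = 387269/157855 ≈ 2.4533
s - A((170 - 88)*(-157 - 164)) = 387269/157855 - ((170 - 88)*(-157 - 164) - 50*1/((-157 - 164)*(170 - 88))) = 387269/157855 - (82*(-321) - 50/(82*(-321))) = 387269/157855 - (-26322 - 50/(-26322)) = 387269/157855 - (-26322 - 50*(-1/26322)) = 387269/157855 - (-26322 + 25/13161) = 387269/157855 - 1*(-346423817/13161) = 387269/157855 + 346423817/13161 = 54689828479844/2077529655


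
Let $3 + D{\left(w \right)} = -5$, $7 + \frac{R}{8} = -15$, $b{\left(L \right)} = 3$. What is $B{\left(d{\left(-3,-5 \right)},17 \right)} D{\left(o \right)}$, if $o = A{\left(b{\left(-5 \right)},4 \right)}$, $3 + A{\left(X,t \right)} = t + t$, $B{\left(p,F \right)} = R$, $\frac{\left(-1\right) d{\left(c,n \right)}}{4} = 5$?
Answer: $1408$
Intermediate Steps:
$R = -176$ ($R = -56 + 8 \left(-15\right) = -56 - 120 = -176$)
$d{\left(c,n \right)} = -20$ ($d{\left(c,n \right)} = \left(-4\right) 5 = -20$)
$B{\left(p,F \right)} = -176$
$A{\left(X,t \right)} = -3 + 2 t$ ($A{\left(X,t \right)} = -3 + \left(t + t\right) = -3 + 2 t$)
$o = 5$ ($o = -3 + 2 \cdot 4 = -3 + 8 = 5$)
$D{\left(w \right)} = -8$ ($D{\left(w \right)} = -3 - 5 = -8$)
$B{\left(d{\left(-3,-5 \right)},17 \right)} D{\left(o \right)} = \left(-176\right) \left(-8\right) = 1408$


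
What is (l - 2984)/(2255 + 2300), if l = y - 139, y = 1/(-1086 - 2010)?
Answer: -9668809/14102280 ≈ -0.68562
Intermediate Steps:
y = -1/3096 (y = 1/(-3096) = -1/3096 ≈ -0.00032300)
l = -430345/3096 (l = -1/3096 - 139 = -430345/3096 ≈ -139.00)
(l - 2984)/(2255 + 2300) = (-430345/3096 - 2984)/(2255 + 2300) = -9668809/3096/4555 = -9668809/3096*1/4555 = -9668809/14102280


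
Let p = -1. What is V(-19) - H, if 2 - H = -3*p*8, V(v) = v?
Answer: 3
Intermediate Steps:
H = -22 (H = 2 - (-3*(-1))*8 = 2 - 3*8 = 2 - 1*24 = 2 - 24 = -22)
V(-19) - H = -19 - 1*(-22) = -19 + 22 = 3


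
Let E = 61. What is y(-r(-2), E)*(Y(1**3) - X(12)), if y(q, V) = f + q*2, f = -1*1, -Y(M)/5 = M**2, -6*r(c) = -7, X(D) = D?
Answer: 170/3 ≈ 56.667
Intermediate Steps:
r(c) = 7/6 (r(c) = -1/6*(-7) = 7/6)
Y(M) = -5*M**2
f = -1
y(q, V) = -1 + 2*q (y(q, V) = -1 + q*2 = -1 + 2*q)
y(-r(-2), E)*(Y(1**3) - X(12)) = (-1 + 2*(-1*7/6))*(-5*(1**3)**2 - 1*12) = (-1 + 2*(-7/6))*(-5*1**2 - 12) = (-1 - 7/3)*(-5*1 - 12) = -10*(-5 - 12)/3 = -10/3*(-17) = 170/3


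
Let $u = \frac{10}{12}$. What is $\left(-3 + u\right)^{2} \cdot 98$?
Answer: $\frac{8281}{18} \approx 460.06$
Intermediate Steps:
$u = \frac{5}{6}$ ($u = 10 \cdot \frac{1}{12} = \frac{5}{6} \approx 0.83333$)
$\left(-3 + u\right)^{2} \cdot 98 = \left(-3 + \frac{5}{6}\right)^{2} \cdot 98 = \left(- \frac{13}{6}\right)^{2} \cdot 98 = \frac{169}{36} \cdot 98 = \frac{8281}{18}$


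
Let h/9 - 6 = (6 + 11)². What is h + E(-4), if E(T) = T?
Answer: 2651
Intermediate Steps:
h = 2655 (h = 54 + 9*(6 + 11)² = 54 + 9*17² = 54 + 9*289 = 54 + 2601 = 2655)
h + E(-4) = 2655 - 4 = 2651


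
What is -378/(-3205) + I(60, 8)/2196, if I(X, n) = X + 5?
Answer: 1038413/7038180 ≈ 0.14754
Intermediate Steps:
I(X, n) = 5 + X
-378/(-3205) + I(60, 8)/2196 = -378/(-3205) + (5 + 60)/2196 = -378*(-1/3205) + 65*(1/2196) = 378/3205 + 65/2196 = 1038413/7038180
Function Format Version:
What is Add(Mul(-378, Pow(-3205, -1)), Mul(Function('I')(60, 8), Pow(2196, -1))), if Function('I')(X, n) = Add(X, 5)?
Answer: Rational(1038413, 7038180) ≈ 0.14754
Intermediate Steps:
Function('I')(X, n) = Add(5, X)
Add(Mul(-378, Pow(-3205, -1)), Mul(Function('I')(60, 8), Pow(2196, -1))) = Add(Mul(-378, Pow(-3205, -1)), Mul(Add(5, 60), Pow(2196, -1))) = Add(Mul(-378, Rational(-1, 3205)), Mul(65, Rational(1, 2196))) = Add(Rational(378, 3205), Rational(65, 2196)) = Rational(1038413, 7038180)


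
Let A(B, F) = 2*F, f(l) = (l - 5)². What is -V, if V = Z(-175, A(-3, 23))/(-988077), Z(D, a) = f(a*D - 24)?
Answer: 21756747/329359 ≈ 66.058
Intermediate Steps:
f(l) = (-5 + l)²
Z(D, a) = (-29 + D*a)² (Z(D, a) = (-5 + (a*D - 24))² = (-5 + (D*a - 24))² = (-5 + (-24 + D*a))² = (-29 + D*a)²)
V = -21756747/329359 (V = (-29 - 350*23)²/(-988077) = (-29 - 175*46)²*(-1/988077) = (-29 - 8050)²*(-1/988077) = (-8079)²*(-1/988077) = 65270241*(-1/988077) = -21756747/329359 ≈ -66.058)
-V = -1*(-21756747/329359) = 21756747/329359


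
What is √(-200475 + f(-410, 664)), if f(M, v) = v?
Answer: I*√199811 ≈ 447.0*I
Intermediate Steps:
√(-200475 + f(-410, 664)) = √(-200475 + 664) = √(-199811) = I*√199811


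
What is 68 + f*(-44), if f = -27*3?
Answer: 3632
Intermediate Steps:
f = -81
68 + f*(-44) = 68 - 81*(-44) = 68 + 3564 = 3632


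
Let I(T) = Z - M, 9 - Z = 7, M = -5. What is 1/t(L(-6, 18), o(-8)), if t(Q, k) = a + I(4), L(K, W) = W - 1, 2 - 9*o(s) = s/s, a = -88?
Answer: -1/81 ≈ -0.012346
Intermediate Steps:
Z = 2 (Z = 9 - 1*7 = 9 - 7 = 2)
o(s) = 1/9 (o(s) = 2/9 - s/(9*s) = 2/9 - 1/9*1 = 2/9 - 1/9 = 1/9)
L(K, W) = -1 + W
I(T) = 7 (I(T) = 2 - 1*(-5) = 2 + 5 = 7)
t(Q, k) = -81 (t(Q, k) = -88 + 7 = -81)
1/t(L(-6, 18), o(-8)) = 1/(-81) = -1/81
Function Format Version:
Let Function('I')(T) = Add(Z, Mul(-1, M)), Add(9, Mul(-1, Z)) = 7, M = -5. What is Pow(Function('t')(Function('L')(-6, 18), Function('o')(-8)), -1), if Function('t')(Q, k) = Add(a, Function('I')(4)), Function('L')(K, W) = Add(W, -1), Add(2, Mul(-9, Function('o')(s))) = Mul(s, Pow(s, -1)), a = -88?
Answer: Rational(-1, 81) ≈ -0.012346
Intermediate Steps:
Z = 2 (Z = Add(9, Mul(-1, 7)) = Add(9, -7) = 2)
Function('o')(s) = Rational(1, 9) (Function('o')(s) = Add(Rational(2, 9), Mul(Rational(-1, 9), Mul(s, Pow(s, -1)))) = Add(Rational(2, 9), Mul(Rational(-1, 9), 1)) = Add(Rational(2, 9), Rational(-1, 9)) = Rational(1, 9))
Function('L')(K, W) = Add(-1, W)
Function('I')(T) = 7 (Function('I')(T) = Add(2, Mul(-1, -5)) = Add(2, 5) = 7)
Function('t')(Q, k) = -81 (Function('t')(Q, k) = Add(-88, 7) = -81)
Pow(Function('t')(Function('L')(-6, 18), Function('o')(-8)), -1) = Pow(-81, -1) = Rational(-1, 81)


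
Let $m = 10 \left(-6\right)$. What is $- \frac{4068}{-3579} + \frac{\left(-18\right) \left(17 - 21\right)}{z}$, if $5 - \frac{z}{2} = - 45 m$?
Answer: $\frac{3611472}{3215135} \approx 1.1233$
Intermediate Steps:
$m = -60$
$z = -5390$ ($z = 10 - 2 \left(\left(-45\right) \left(-60\right)\right) = 10 - 5400 = -5390$)
$- \frac{4068}{-3579} + \frac{\left(-18\right) \left(17 - 21\right)}{z} = - \frac{4068}{-3579} + \frac{\left(-18\right) \left(17 - 21\right)}{-5390} = \left(-4068\right) \left(- \frac{1}{3579}\right) + \left(-18\right) \left(-4\right) \left(- \frac{1}{5390}\right) = \frac{1356}{1193} + 72 \left(- \frac{1}{5390}\right) = \frac{1356}{1193} - \frac{36}{2695} = \frac{3611472}{3215135}$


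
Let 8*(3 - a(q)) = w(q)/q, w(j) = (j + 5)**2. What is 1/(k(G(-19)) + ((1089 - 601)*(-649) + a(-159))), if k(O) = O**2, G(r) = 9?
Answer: -318/100681775 ≈ -3.1585e-6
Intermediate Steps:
w(j) = (5 + j)**2
a(q) = 3 - (5 + q)**2/(8*q)
1/(k(G(-19)) + ((1089 - 601)*(-649) + a(-159))) = 1/(9**2 + ((1089 - 601)*(-649) + (3 - 1/8*(5 - 159)**2/(-159)))) = 1/(81 + (488*(-649) + (3 - 1/8*(-1/159)*(-154)**2))) = 1/(81 + (-316712 + (3 - 1/8*(-1/159)*23716))) = 1/(81 + (-316712 + (3 + 5929/318))) = 1/(81 + (-316712 + 6883/318)) = 1/(81 - 100707533/318) = 1/(-100681775/318) = -318/100681775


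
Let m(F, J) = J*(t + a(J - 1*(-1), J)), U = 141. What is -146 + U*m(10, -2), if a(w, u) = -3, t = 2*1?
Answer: 136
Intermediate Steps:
t = 2
m(F, J) = -J (m(F, J) = J*(2 - 3) = J*(-1) = -J)
-146 + U*m(10, -2) = -146 + 141*(-1*(-2)) = -146 + 141*2 = -146 + 282 = 136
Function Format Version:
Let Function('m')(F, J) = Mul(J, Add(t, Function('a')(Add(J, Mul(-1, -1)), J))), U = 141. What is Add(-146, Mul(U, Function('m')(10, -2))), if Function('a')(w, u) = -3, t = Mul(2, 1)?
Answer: 136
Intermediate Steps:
t = 2
Function('m')(F, J) = Mul(-1, J) (Function('m')(F, J) = Mul(J, Add(2, -3)) = Mul(J, -1) = Mul(-1, J))
Add(-146, Mul(U, Function('m')(10, -2))) = Add(-146, Mul(141, Mul(-1, -2))) = Add(-146, Mul(141, 2)) = Add(-146, 282) = 136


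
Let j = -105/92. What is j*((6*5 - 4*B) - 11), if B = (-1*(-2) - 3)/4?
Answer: -525/23 ≈ -22.826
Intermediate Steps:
j = -105/92 (j = -105*1/92 = -105/92 ≈ -1.1413)
B = -1/4 (B = (2 - 3)*(1/4) = -1*1/4 = -1/4 ≈ -0.25000)
j*((6*5 - 4*B) - 11) = -105*((6*5 - 4*(-1/4)) - 11)/92 = -105*((30 + 1) - 11)/92 = -105*(31 - 11)/92 = -105/92*20 = -525/23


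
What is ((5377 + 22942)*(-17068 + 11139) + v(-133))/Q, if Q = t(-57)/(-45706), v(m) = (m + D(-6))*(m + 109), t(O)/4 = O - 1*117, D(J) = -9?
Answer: -3837017397379/348 ≈ -1.1026e+10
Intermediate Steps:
t(O) = -468 + 4*O (t(O) = 4*(O - 1*117) = 4*(O - 117) = 4*(-117 + O) = -468 + 4*O)
v(m) = (-9 + m)*(109 + m) (v(m) = (m - 9)*(m + 109) = (-9 + m)*(109 + m))
Q = 348/22853 (Q = (-468 + 4*(-57))/(-45706) = (-468 - 228)*(-1/45706) = -696*(-1/45706) = 348/22853 ≈ 0.015228)
((5377 + 22942)*(-17068 + 11139) + v(-133))/Q = ((5377 + 22942)*(-17068 + 11139) + (-981 + (-133)² + 100*(-133)))/(348/22853) = (28319*(-5929) + (-981 + 17689 - 13300))*(22853/348) = (-167903351 + 3408)*(22853/348) = -167899943*22853/348 = -3837017397379/348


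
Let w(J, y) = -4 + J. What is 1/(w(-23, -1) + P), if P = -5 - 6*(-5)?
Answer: -½ ≈ -0.50000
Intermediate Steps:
P = 25 (P = -5 + 30 = 25)
1/(w(-23, -1) + P) = 1/((-4 - 23) + 25) = 1/(-27 + 25) = 1/(-2) = -½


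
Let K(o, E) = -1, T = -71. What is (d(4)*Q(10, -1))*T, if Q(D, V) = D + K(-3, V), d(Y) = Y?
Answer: -2556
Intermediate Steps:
Q(D, V) = -1 + D (Q(D, V) = D - 1 = -1 + D)
(d(4)*Q(10, -1))*T = (4*(-1 + 10))*(-71) = (4*9)*(-71) = 36*(-71) = -2556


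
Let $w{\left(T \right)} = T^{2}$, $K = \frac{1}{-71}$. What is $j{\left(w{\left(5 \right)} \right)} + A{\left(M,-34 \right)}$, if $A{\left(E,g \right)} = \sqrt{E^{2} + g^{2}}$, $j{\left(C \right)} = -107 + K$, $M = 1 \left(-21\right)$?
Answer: $- \frac{7598}{71} + \sqrt{1597} \approx -67.052$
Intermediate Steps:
$K = - \frac{1}{71} \approx -0.014085$
$M = -21$
$j{\left(C \right)} = - \frac{7598}{71}$ ($j{\left(C \right)} = -107 - \frac{1}{71} = - \frac{7598}{71}$)
$j{\left(w{\left(5 \right)} \right)} + A{\left(M,-34 \right)} = - \frac{7598}{71} + \sqrt{\left(-21\right)^{2} + \left(-34\right)^{2}} = - \frac{7598}{71} + \sqrt{441 + 1156} = - \frac{7598}{71} + \sqrt{1597}$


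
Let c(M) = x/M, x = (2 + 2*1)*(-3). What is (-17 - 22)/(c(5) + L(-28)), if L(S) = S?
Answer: 195/152 ≈ 1.2829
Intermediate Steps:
x = -12 (x = (2 + 2)*(-3) = 4*(-3) = -12)
c(M) = -12/M
(-17 - 22)/(c(5) + L(-28)) = (-17 - 22)/(-12/5 - 28) = -39/(-12*1/5 - 28) = -39/(-12/5 - 28) = -39/(-152/5) = -5/152*(-39) = 195/152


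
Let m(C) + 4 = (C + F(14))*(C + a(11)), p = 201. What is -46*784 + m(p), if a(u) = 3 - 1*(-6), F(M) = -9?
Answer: 4252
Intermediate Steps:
a(u) = 9 (a(u) = 3 + 6 = 9)
m(C) = -4 + (-9 + C)*(9 + C) (m(C) = -4 + (C - 9)*(C + 9) = -4 + (-9 + C)*(9 + C))
-46*784 + m(p) = -46*784 + (-85 + 201²) = -36064 + (-85 + 40401) = -36064 + 40316 = 4252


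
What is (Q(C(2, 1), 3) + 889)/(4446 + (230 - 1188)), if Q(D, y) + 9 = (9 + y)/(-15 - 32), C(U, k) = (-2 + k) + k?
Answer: 10337/40984 ≈ 0.25222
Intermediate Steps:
C(U, k) = -2 + 2*k
Q(D, y) = -432/47 - y/47 (Q(D, y) = -9 + (9 + y)/(-15 - 32) = -9 + (9 + y)/(-47) = -9 + (9 + y)*(-1/47) = -9 + (-9/47 - y/47) = -432/47 - y/47)
(Q(C(2, 1), 3) + 889)/(4446 + (230 - 1188)) = ((-432/47 - 1/47*3) + 889)/(4446 + (230 - 1188)) = ((-432/47 - 3/47) + 889)/(4446 - 958) = (-435/47 + 889)/3488 = (41348/47)*(1/3488) = 10337/40984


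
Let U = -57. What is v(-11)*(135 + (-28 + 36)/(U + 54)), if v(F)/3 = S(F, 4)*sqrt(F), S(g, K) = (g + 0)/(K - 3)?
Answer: -4367*I*sqrt(11) ≈ -14484.0*I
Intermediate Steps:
S(g, K) = g/(-3 + K)
v(F) = 3*F**(3/2) (v(F) = 3*((F/(-3 + 4))*sqrt(F)) = 3*((F/1)*sqrt(F)) = 3*((F*1)*sqrt(F)) = 3*(F*sqrt(F)) = 3*F**(3/2))
v(-11)*(135 + (-28 + 36)/(U + 54)) = (3*(-11)**(3/2))*(135 + (-28 + 36)/(-57 + 54)) = (3*(-11*I*sqrt(11)))*(135 + 8/(-3)) = (-33*I*sqrt(11))*(135 + 8*(-1/3)) = (-33*I*sqrt(11))*(135 - 8/3) = -33*I*sqrt(11)*(397/3) = -4367*I*sqrt(11)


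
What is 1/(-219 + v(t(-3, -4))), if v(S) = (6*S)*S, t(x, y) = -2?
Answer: -1/195 ≈ -0.0051282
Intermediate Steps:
v(S) = 6*S**2
1/(-219 + v(t(-3, -4))) = 1/(-219 + 6*(-2)**2) = 1/(-219 + 6*4) = 1/(-219 + 24) = 1/(-195) = -1/195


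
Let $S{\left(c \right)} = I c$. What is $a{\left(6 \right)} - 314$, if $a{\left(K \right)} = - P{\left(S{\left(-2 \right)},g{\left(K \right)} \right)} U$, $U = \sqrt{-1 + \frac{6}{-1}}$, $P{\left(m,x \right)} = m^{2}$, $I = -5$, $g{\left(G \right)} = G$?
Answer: $-314 - 100 i \sqrt{7} \approx -314.0 - 264.58 i$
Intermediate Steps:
$S{\left(c \right)} = - 5 c$
$U = i \sqrt{7}$ ($U = \sqrt{-1 + 6 \left(-1\right)} = \sqrt{-1 - 6} = \sqrt{-7} = i \sqrt{7} \approx 2.6458 i$)
$a{\left(K \right)} = - 100 i \sqrt{7}$ ($a{\left(K \right)} = - \left(\left(-5\right) \left(-2\right)\right)^{2} i \sqrt{7} = - 10^{2} i \sqrt{7} = \left(-1\right) 100 i \sqrt{7} = - 100 i \sqrt{7}$)
$a{\left(6 \right)} - 314 = - 100 i \sqrt{7} - 314 = -314 - 100 i \sqrt{7}$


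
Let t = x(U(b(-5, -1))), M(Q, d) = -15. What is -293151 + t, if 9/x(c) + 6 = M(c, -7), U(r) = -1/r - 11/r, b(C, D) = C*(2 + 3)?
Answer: -2052060/7 ≈ -2.9315e+5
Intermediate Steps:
b(C, D) = 5*C (b(C, D) = C*5 = 5*C)
U(r) = -12/r
x(c) = -3/7 (x(c) = 9/(-6 - 15) = 9/(-21) = 9*(-1/21) = -3/7)
t = -3/7 ≈ -0.42857
-293151 + t = -293151 - 3/7 = -2052060/7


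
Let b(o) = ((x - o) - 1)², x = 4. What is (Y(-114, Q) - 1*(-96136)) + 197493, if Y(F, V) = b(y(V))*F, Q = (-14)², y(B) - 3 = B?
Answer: -4085795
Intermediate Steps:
y(B) = 3 + B
Q = 196
b(o) = (3 - o)² (b(o) = ((4 - o) - 1)² = (3 - o)²)
Y(F, V) = F*V² (Y(F, V) = (-3 + (3 + V))²*F = V²*F = F*V²)
(Y(-114, Q) - 1*(-96136)) + 197493 = (-114*196² - 1*(-96136)) + 197493 = (-114*38416 + 96136) + 197493 = (-4379424 + 96136) + 197493 = -4283288 + 197493 = -4085795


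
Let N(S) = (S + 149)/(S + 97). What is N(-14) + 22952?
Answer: 1905151/83 ≈ 22954.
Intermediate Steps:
N(S) = (149 + S)/(97 + S)
N(-14) + 22952 = (149 - 14)/(97 - 14) + 22952 = 135/83 + 22952 = 1905151/83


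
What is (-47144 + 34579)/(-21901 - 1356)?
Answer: 12565/23257 ≈ 0.54027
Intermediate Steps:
(-47144 + 34579)/(-21901 - 1356) = -12565/(-23257) = -12565*(-1/23257) = 12565/23257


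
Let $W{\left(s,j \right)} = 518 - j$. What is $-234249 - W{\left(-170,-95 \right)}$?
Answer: $-234862$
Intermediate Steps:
$-234249 - W{\left(-170,-95 \right)} = -234249 - \left(518 - -95\right) = -234249 - \left(518 + 95\right) = -234249 - 613 = -234862$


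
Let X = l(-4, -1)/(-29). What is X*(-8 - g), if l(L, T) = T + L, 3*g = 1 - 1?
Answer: -40/29 ≈ -1.3793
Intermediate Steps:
g = 0 (g = (1 - 1)/3 = (⅓)*0 = 0)
l(L, T) = L + T
X = 5/29 (X = (-4 - 1)/(-29) = -5*(-1/29) = 5/29 ≈ 0.17241)
X*(-8 - g) = 5*(-8 - 1*0)/29 = 5*(-8 + 0)/29 = (5/29)*(-8) = -40/29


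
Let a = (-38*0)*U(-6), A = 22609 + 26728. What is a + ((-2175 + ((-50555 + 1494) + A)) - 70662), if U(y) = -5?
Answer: -72561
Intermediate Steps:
A = 49337
a = 0 (a = -38*0*(-5) = 0*(-5) = 0)
a + ((-2175 + ((-50555 + 1494) + A)) - 70662) = 0 + ((-2175 + ((-50555 + 1494) + 49337)) - 70662) = 0 + ((-2175 + (-49061 + 49337)) - 70662) = 0 + ((-2175 + 276) - 70662) = 0 + (-1899 - 70662) = 0 - 72561 = -72561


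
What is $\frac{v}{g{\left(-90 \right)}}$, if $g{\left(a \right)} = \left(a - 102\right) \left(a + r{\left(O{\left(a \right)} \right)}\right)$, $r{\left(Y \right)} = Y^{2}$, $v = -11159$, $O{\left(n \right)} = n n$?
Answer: $\frac{11159}{12597102720} \approx 8.8584 \cdot 10^{-7}$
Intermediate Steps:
$O{\left(n \right)} = n^{2}$
$g{\left(a \right)} = \left(-102 + a\right) \left(a + a^{4}\right)$ ($g{\left(a \right)} = \left(a - 102\right) \left(a + \left(a^{2}\right)^{2}\right) = \left(-102 + a\right) \left(a + a^{4}\right)$)
$\frac{v}{g{\left(-90 \right)}} = - \frac{11159}{\left(-90\right) \left(-102 - 90 + \left(-90\right)^{4} - 102 \left(-90\right)^{3}\right)} = - \frac{11159}{\left(-90\right) \left(-102 - 90 + 65610000 - -74358000\right)} = - \frac{11159}{\left(-90\right) \left(-102 - 90 + 65610000 + 74358000\right)} = - \frac{11159}{\left(-90\right) 139967808} = - \frac{11159}{-12597102720} = \left(-11159\right) \left(- \frac{1}{12597102720}\right) = \frac{11159}{12597102720}$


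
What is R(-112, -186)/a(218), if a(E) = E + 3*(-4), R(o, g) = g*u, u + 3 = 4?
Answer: -93/103 ≈ -0.90291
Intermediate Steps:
u = 1 (u = -3 + 4 = 1)
R(o, g) = g (R(o, g) = g*1 = g)
a(E) = -12 + E (a(E) = E - 12 = -12 + E)
R(-112, -186)/a(218) = -186/(-12 + 218) = -186/206 = -186*1/206 = -93/103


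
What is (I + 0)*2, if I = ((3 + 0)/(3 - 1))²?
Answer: 9/2 ≈ 4.5000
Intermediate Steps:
I = 9/4 (I = (3/2)² = 9/4 ≈ 2.2500)
(I + 0)*2 = (9/4 + 0)*2 = (9/4)*2 = 9/2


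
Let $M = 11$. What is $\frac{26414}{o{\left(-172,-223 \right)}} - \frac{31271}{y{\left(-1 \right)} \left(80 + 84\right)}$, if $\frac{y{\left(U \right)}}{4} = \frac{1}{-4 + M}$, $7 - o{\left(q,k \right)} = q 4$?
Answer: $- \frac{134805831}{455920} \approx -295.68$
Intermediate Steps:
$o{\left(q,k \right)} = 7 - 4 q$ ($o{\left(q,k \right)} = 7 - q 4 = 7 - 4 q$)
$y{\left(U \right)} = \frac{4}{7}$ ($y{\left(U \right)} = \frac{4}{-4 + 11} = \frac{4}{7}$)
$\frac{26414}{o{\left(-172,-223 \right)}} - \frac{31271}{y{\left(-1 \right)} \left(80 + 84\right)} = \frac{26414}{7 - -688} - \frac{31271}{\frac{4}{7} \left(80 + 84\right)} = \frac{26414}{7 + 688} - \frac{31271}{\frac{4}{7} \cdot 164} = \frac{26414}{695} - \frac{31271}{\frac{656}{7}} = 26414 \cdot \frac{1}{695} - \frac{218897}{656} = \frac{26414}{695} - \frac{218897}{656} = - \frac{134805831}{455920}$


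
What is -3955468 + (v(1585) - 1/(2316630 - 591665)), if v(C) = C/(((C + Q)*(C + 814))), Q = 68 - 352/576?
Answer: -486847766526014351347/123082215954005 ≈ -3.9555e+6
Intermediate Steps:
Q = 1213/18 (Q = 68 - 352/576 = 68 - 1*11/18 = 68 - 11/18 = 1213/18 ≈ 67.389)
v(C) = C/((814 + C)*(1213/18 + C)) (v(C) = C/(((C + 1213/18)*(C + 814))) = C/(((1213/18 + C)*(814 + C))) = C/(((814 + C)*(1213/18 + C))) = C*(1/((814 + C)*(1213/18 + C))) = C/((814 + C)*(1213/18 + C)))
-3955468 + (v(1585) - 1/(2316630 - 591665)) = -3955468 + (18*1585/(987382 + 18*1585² + 15865*1585) - 1/(2316630 - 591665)) = -3955468 + (18*1585/(987382 + 18*2512225 + 25146025) - 1/1724965) = -3955468 + (18*1585/(987382 + 45220050 + 25146025) - 1*1/1724965) = -3955468 + (18*1585/71353457 - 1/1724965) = -3955468 + (18*1585*(1/71353457) - 1/1724965) = -3955468 + (28530/71353457 - 1/1724965) = -3955468 + 49141897993/123082215954005 = -486847766526014351347/123082215954005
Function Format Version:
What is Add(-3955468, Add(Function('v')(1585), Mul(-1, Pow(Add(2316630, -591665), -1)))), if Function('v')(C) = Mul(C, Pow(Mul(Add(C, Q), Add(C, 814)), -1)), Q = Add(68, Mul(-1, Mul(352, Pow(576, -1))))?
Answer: Rational(-486847766526014351347, 123082215954005) ≈ -3.9555e+6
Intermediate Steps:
Q = Rational(1213, 18) (Q = Add(68, Mul(-1, Mul(352, Rational(1, 576)))) = Add(68, Mul(-1, Rational(11, 18))) = Add(68, Rational(-11, 18)) = Rational(1213, 18) ≈ 67.389)
Function('v')(C) = Mul(C, Pow(Add(814, C), -1), Pow(Add(Rational(1213, 18), C), -1)) (Function('v')(C) = Mul(C, Pow(Mul(Add(C, Rational(1213, 18)), Add(C, 814)), -1)) = Mul(C, Pow(Mul(Add(Rational(1213, 18), C), Add(814, C)), -1)) = Mul(C, Pow(Mul(Add(814, C), Add(Rational(1213, 18), C)), -1)) = Mul(C, Mul(Pow(Add(814, C), -1), Pow(Add(Rational(1213, 18), C), -1))) = Mul(C, Pow(Add(814, C), -1), Pow(Add(Rational(1213, 18), C), -1)))
Add(-3955468, Add(Function('v')(1585), Mul(-1, Pow(Add(2316630, -591665), -1)))) = Add(-3955468, Add(Mul(18, 1585, Pow(Add(987382, Mul(18, Pow(1585, 2)), Mul(15865, 1585)), -1)), Mul(-1, Pow(Add(2316630, -591665), -1)))) = Add(-3955468, Add(Mul(18, 1585, Pow(Add(987382, Mul(18, 2512225), 25146025), -1)), Mul(-1, Pow(1724965, -1)))) = Add(-3955468, Add(Mul(18, 1585, Pow(Add(987382, 45220050, 25146025), -1)), Mul(-1, Rational(1, 1724965)))) = Add(-3955468, Add(Mul(18, 1585, Pow(71353457, -1)), Rational(-1, 1724965))) = Add(-3955468, Add(Mul(18, 1585, Rational(1, 71353457)), Rational(-1, 1724965))) = Add(-3955468, Add(Rational(28530, 71353457), Rational(-1, 1724965))) = Add(-3955468, Rational(49141897993, 123082215954005)) = Rational(-486847766526014351347, 123082215954005)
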